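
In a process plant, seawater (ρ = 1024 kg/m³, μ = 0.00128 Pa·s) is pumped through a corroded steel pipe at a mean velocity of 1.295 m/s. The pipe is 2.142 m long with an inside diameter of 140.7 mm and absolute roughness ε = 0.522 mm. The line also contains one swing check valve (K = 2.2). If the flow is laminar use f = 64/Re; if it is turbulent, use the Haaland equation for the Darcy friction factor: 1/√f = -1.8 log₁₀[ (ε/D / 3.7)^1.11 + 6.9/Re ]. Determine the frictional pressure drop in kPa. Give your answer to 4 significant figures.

ΔP ≈ 2.262 kPa

Reynolds number Re = ρVD/μ = 1024 · 1.295 · 0.1407 / 0.00128 = 1.458e+05.
Re > 4000 → turbulent. Relative roughness ε/D = 0.000522/0.1407 = 0.00371. Haaland: 1/√f = -1.8 log₁₀[(0.00371/3.7)^1.11 + 6.9/1.458e+05] = -1.8 log₁₀[0.000469 + 4.73e-05] = 5.917, so f = 0.02857.
Total minor-loss coefficient ΣK = 1·2.2 = 2.2.
ΔP = [f·L/D + ΣK]·(ρV²/2) = [0.02857·2.142/0.1407 + 2.2]·(1024·1.295²/2) = [0.4349 + 2.2]·858.6 = 2262 Pa.
ΔP = 2262 Pa = 2.262 kPa.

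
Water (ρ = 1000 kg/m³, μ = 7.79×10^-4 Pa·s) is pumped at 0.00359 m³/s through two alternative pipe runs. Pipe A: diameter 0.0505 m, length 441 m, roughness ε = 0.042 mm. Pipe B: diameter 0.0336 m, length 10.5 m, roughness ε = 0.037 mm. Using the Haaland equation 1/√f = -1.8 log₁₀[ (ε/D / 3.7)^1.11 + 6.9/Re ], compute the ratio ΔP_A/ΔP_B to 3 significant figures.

Pipe A: V = Q/A = 0.00359/0.002003 = 1.792 m/s; Re = 1.162e+05; ε/D = 0.000832; Haaland → f = 0.02106; ΔP_A = f(L/D)(ρV²/2) = 2.954e+05 Pa.
Pipe B: V = Q/A = 0.00359/0.0008867 = 4.049 m/s; Re = 1.746e+05; ε/D = 0.0011; Haaland → f = 0.02146; ΔP_B = f(L/D)(ρV²/2) = 5.497e+04 Pa.
ΔP_A/ΔP_B = 2.954e+05/5.497e+04 = 5.37.

ΔP_A/ΔP_B ≈ 5.37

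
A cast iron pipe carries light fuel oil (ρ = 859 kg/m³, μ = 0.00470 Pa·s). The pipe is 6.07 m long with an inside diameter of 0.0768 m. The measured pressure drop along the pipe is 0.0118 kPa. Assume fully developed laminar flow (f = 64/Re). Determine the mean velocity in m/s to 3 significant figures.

V ≈ 0.0762 m/s

For laminar flow, f = 64/Re with Re = ρVD/μ, so Darcy-Weisbach reduces to ΔP = 32μLV/D². Solving for V: V = ΔP·D²/(32μL) = 11.8·(0.0768)²/(32·0.0047·6.07) = 0.07624 m/s.
Check: Re = ρVD/μ = 859·0.07624·0.0768/0.0047 = 1070 < 2300, so the laminar assumption holds.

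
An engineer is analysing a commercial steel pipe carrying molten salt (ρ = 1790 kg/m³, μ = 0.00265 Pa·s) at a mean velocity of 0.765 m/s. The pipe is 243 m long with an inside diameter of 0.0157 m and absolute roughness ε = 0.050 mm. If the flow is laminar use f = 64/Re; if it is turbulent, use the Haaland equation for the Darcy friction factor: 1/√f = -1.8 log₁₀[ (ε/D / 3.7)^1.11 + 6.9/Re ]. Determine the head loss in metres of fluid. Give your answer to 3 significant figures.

h_f ≈ 16.9 m

Reynolds number Re = ρVD/μ = 1790 · 0.765 · 0.0157 / 0.00265 = 8113.
Re > 4000 → turbulent. Relative roughness ε/D = 5e-05/0.0157 = 0.00318. Haaland: 1/√f = -1.8 log₁₀[(0.00318/3.7)^1.11 + 6.9/8113] = -1.8 log₁₀[0.000396 + 0.000851] = 5.228, so f = 0.03659.
Darcy-Weisbach: ΔP = f(L/D)(ρV²/2) = 0.03659·(243/0.0157)·(1790·0.765²/2) = 0.03659·1.548e+04·523.8 = 2.966e+05 Pa.
Head loss h_f = ΔP/(ρg) = 2.966e+05/(1790·9.81) = 16.9 m.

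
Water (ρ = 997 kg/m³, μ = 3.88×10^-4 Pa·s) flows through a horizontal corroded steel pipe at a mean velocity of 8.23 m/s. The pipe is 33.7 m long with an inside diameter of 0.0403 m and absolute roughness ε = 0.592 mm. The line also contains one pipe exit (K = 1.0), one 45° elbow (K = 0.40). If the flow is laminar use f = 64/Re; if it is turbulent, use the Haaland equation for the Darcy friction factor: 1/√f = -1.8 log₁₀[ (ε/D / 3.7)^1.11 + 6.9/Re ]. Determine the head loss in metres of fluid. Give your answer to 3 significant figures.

h_f ≈ 130 m

Reynolds number Re = ρVD/μ = 997 · 8.23 · 0.0403 / 0.000388 = 8.523e+05.
Re > 4000 → turbulent. Relative roughness ε/D = 0.000592/0.0403 = 0.0147. Haaland: 1/√f = -1.8 log₁₀[(0.0147/3.7)^1.11 + 6.9/8.523e+05] = -1.8 log₁₀[0.00216 + 8.1e-06] = 4.795, so f = 0.0435.
Total minor-loss coefficient ΣK = 1·1 + 1·0.4 = 1.4.
ΔP = [f·L/D + ΣK]·(ρV²/2) = [0.0435·33.7/0.0403 + 1.4]·(997·8.23²/2) = [36.38 + 1.4]·3.376e+04 = 1.275e+06 Pa.
Head loss h_f = ΔP/(ρg) = 1.275e+06/(997·9.81) = 130 m.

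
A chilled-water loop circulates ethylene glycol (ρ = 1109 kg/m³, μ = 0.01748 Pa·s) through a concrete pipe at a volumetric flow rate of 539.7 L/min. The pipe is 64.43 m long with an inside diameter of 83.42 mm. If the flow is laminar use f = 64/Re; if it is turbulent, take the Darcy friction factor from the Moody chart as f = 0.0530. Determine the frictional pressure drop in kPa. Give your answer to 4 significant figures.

ΔP ≈ 61.48 kPa

Q = 539.7 L/min = 539.7/60000 = 0.008995 m³/s.
Cross-sectional area A = πD²/4 = π(0.08342)²/4 = 0.005466 m²; mean velocity V = Q/A = 0.008995/0.005466 = 1.646 m/s.
Reynolds number Re = ρVD/μ = 1109 · 1.646 · 0.08342 / 0.0175 = 8710.
Re > 4000 → turbulent; use the Moody-chart value f = 0.0530.
Darcy-Weisbach: ΔP = f(L/D)(ρV²/2) = 0.053·(64.43/0.08342)·(1109·1.646²/2) = 0.053·772.4·1502 = 6.148e+04 Pa.
ΔP = 6.148e+04 Pa = 61.48 kPa.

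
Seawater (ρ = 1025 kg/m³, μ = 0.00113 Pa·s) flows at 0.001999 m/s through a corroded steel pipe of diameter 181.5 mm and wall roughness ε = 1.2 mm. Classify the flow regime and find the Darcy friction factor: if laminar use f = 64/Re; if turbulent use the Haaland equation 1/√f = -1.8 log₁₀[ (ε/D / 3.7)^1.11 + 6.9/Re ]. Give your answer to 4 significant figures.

Re = ρVD/μ = 1025·0.001999·0.1815/0.00113 = 329.1.
Re < 2300 → laminar, so f = 64/Re = 0.1945 (roughness is irrelevant in laminar flow).

f ≈ 0.1945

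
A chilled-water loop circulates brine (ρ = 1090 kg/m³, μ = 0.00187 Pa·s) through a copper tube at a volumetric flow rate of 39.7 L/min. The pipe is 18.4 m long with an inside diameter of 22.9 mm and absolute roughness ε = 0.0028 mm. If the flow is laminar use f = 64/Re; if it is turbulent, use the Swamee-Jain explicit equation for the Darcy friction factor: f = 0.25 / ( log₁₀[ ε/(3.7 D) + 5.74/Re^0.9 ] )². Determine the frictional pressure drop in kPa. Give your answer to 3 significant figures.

ΔP ≈ 29.0 kPa

Q = 39.7 L/min = 39.7/60000 = 0.0006617 m³/s.
Cross-sectional area A = πD²/4 = π(0.0229)²/4 = 0.0004119 m²; mean velocity V = Q/A = 0.0006617/0.0004119 = 1.606 m/s.
Reynolds number Re = ρVD/μ = 1090 · 1.606 · 0.0229 / 0.00187 = 2.144e+04.
Re > 4000 → turbulent. Relative roughness ε/D = 2.8e-06/0.0229 = 0.000122. Swamee-Jain: f = 0.25/(log₁₀[0.000122/3.7 + 5.74/2.144e+04^0.9])² = 0.25/(log₁₀[3.3e-05 + 0.000726])² = 0.25/(-3.12)² = 0.02568.
Darcy-Weisbach: ΔP = f(L/D)(ρV²/2) = 0.02568·(18.4/0.0229)·(1090·1.606²/2) = 0.02568·803.5·1407 = 2.903e+04 Pa.
ΔP = 2.903e+04 Pa = 29.0 kPa.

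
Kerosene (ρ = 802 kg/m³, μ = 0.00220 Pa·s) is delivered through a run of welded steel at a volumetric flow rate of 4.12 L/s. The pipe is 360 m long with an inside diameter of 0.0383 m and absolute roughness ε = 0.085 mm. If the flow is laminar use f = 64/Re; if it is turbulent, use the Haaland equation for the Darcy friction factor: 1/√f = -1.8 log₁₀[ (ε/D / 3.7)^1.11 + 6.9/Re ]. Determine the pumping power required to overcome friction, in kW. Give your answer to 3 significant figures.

P ≈ 5.32 kW

Q = 4.12 L/s = 4.12/1000 = 0.00412 m³/s.
Cross-sectional area A = πD²/4 = π(0.0383)²/4 = 0.001152 m²; mean velocity V = Q/A = 0.00412/0.001152 = 3.576 m/s.
Reynolds number Re = ρVD/μ = 802 · 3.576 · 0.0383 / 0.0022 = 4.993e+04.
Re > 4000 → turbulent. Relative roughness ε/D = 8.5e-05/0.0383 = 0.00222. Haaland: 1/√f = -1.8 log₁₀[(0.00222/3.7)^1.11 + 6.9/4.993e+04] = -1.8 log₁₀[0.000265 + 0.000138] = 6.11, so f = 0.02679.
Darcy-Weisbach: ΔP = f(L/D)(ρV²/2) = 0.02679·(360/0.0383)·(802·3.576²/2) = 0.02679·9399·5128 = 1.291e+06 Pa.
Pumping power P = QΔP = 0.00412·1.291e+06 = 5320 W = 5.32 kW.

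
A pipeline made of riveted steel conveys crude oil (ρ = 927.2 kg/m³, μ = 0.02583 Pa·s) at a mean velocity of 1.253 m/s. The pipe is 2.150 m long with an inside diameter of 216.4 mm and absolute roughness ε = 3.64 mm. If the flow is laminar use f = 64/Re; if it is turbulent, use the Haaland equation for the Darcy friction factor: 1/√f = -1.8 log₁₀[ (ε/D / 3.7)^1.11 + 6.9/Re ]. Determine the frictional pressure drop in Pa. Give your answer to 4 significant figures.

Reynolds number Re = ρVD/μ = 927.2 · 1.253 · 0.2164 / 0.0258 = 9733.
Re > 4000 → turbulent. Relative roughness ε/D = 0.00364/0.2164 = 0.0168. Haaland: 1/√f = -1.8 log₁₀[(0.0168/3.7)^1.11 + 6.9/9733] = -1.8 log₁₀[0.00251 + 0.000709] = 4.486, so f = 0.0497.
Darcy-Weisbach: ΔP = f(L/D)(ρV²/2) = 0.0497·(2.15/0.2164)·(927.2·1.253²/2) = 0.0497·9.935·727.9 = 359.4 Pa.

ΔP ≈ 359.4 Pa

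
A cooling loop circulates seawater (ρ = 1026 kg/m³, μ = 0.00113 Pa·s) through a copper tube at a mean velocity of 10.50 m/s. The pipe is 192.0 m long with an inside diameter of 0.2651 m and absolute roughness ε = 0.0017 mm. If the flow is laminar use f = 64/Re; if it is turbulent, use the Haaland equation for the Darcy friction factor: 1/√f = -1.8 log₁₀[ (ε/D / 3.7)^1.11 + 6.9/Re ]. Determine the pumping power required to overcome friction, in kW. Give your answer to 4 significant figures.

Reynolds number Re = ρVD/μ = 1026 · 10.5 · 0.2651 / 0.00113 = 2.527e+06.
Re > 4000 → turbulent. Relative roughness ε/D = 1.7e-06/0.2651 = 6.41e-06. Haaland: 1/√f = -1.8 log₁₀[(6.41e-06/3.7)^1.11 + 6.9/2.527e+06] = -1.8 log₁₀[4.03e-07 + 2.73e-06] = 9.907, so f = 0.01019.
Darcy-Weisbach: ΔP = f(L/D)(ρV²/2) = 0.01019·(192/0.2651)·(1026·10.5²/2) = 0.01019·724.3·5.656e+04 = 4.173e+05 Pa.
Q = V·A = 10.5·0.0552 = 0.5796 m³/s.
Pumping power P = QΔP = 0.5796·4.173e+05 = 241870 W = 241.9 kW.

P ≈ 241.9 kW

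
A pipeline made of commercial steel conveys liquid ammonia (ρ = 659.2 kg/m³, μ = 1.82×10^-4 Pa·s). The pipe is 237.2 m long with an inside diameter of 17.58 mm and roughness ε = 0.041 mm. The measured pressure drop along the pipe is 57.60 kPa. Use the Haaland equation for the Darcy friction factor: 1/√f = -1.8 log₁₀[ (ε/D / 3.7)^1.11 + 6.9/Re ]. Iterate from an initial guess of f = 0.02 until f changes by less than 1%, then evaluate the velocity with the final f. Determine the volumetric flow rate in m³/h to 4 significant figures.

Rearranging Darcy-Weisbach: V = √(2·ΔP·D/(f·L·ρ)). With ε/D = 4.1e-05/0.01758 = 0.00233, iterate starting from f = 0.02:
  f = 0.02 → V = √(2·5.76e+04·0.01758/(0.02·237.2·659.2)) = 0.8047 m/s; Re = ρVD/μ = 5.124e+04; f → 0.02698
  f = 0.02698 → V = 0.6928 m/s; Re = 4.412e+04; f → 0.02734
  f = 0.02734 → V = 0.6883 m/s; Re = 4.383e+04; f → 0.02736
Converged (Δf/f < 1%). With the final f = 0.02736: V = √(2·5.76e+04·0.01758/(0.02736·237.2·659.2)) = 0.6881 m/s.
Q = V·A = 0.6881·(π/4·0.01758²) = 0.000167 m³/s = 0.6013 m³/h.

Q ≈ 0.6013 m³/h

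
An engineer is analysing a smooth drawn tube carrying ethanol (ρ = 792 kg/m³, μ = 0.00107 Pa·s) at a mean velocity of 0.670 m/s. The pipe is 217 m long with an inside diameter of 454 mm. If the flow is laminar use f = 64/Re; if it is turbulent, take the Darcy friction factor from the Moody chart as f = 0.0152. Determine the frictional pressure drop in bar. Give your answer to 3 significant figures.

Reynolds number Re = ρVD/μ = 792 · 0.67 · 0.454 / 0.00107 = 2.252e+05.
Re > 4000 → turbulent; use the Moody-chart value f = 0.0152.
Darcy-Weisbach: ΔP = f(L/D)(ρV²/2) = 0.0152·(217/0.454)·(792·0.67²/2) = 0.0152·478·177.8 = 1291 Pa.
ΔP = 1291 Pa = 0.0129 bar.

ΔP ≈ 0.0129 bar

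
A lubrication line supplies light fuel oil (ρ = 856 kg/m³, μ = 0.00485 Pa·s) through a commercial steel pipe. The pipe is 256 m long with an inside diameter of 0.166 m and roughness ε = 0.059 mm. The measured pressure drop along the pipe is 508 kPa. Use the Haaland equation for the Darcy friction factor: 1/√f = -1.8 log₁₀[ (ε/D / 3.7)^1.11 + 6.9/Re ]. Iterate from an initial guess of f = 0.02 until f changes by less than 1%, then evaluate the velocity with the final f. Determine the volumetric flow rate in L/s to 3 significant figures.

Q ≈ 142 L/s

Rearranging Darcy-Weisbach: V = √(2·ΔP·D/(f·L·ρ)). With ε/D = 5.9e-05/0.166 = 0.000355, iterate starting from f = 0.02:
  f = 0.02 → V = √(2·5.08e+05·0.166/(0.02·256·856)) = 6.203 m/s; Re = ρVD/μ = 1.817e+05; f → 0.01802
  f = 0.01802 → V = 6.535 m/s; Re = 1.915e+05; f → 0.01792
Converged (Δf/f < 1%). With the final f = 0.01792: V = √(2·5.08e+05·0.166/(0.01792·256·856)) = 6.554 m/s.
Q = V·A = 6.554·(π/4·0.166²) = 0.1418 m³/s = 142 L/s.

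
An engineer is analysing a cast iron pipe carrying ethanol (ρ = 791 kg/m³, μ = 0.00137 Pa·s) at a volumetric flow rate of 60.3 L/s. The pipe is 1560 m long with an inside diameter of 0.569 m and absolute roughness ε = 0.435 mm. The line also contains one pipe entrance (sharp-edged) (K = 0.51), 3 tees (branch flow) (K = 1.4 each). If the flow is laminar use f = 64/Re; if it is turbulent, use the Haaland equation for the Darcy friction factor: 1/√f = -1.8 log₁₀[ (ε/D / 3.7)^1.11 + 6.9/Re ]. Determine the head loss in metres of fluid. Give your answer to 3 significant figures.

h_f ≈ 0.184 m

Q = 60.3 L/s = 60.3/1000 = 0.0603 m³/s.
Cross-sectional area A = πD²/4 = π(0.569)²/4 = 0.2543 m²; mean velocity V = Q/A = 0.0603/0.2543 = 0.2371 m/s.
Reynolds number Re = ρVD/μ = 791 · 0.2371 · 0.569 / 0.00137 = 7.791e+04.
Re > 4000 → turbulent. Relative roughness ε/D = 0.000435/0.569 = 0.000764. Haaland: 1/√f = -1.8 log₁₀[(0.000764/3.7)^1.11 + 6.9/7.791e+04] = -1.8 log₁₀[8.13e-05 + 8.86e-05] = 6.786, so f = 0.02172.
Total minor-loss coefficient ΣK = 1·0.51 + 3·1.4 = 4.71.
ΔP = [f·L/D + ΣK]·(ρV²/2) = [0.02172·1560/0.569 + 4.71]·(791·0.2371²/2) = [59.54 + 4.71]·22.24 = 1429 Pa.
Head loss h_f = ΔP/(ρg) = 1429/(791·9.81) = 0.184 m.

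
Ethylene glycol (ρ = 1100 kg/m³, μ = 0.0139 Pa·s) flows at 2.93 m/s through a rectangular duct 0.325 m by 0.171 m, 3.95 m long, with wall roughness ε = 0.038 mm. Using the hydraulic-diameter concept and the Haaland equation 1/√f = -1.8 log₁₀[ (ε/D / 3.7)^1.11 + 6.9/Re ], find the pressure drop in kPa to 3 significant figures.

ΔP ≈ 1.75 kPa

Hydraulic diameter D_h = 4A/P = 4·(0.325·0.171)/(2·(0.325+0.171)) = 0.2223/0.992 = 0.2241 m.
Re = ρVD_h/μ = 1100·2.93·0.2241/0.0139 = 5.196e+04.
ε/D_h = 3.8e-05/0.2241 = 0.00017; Haaland gives 1/√f = -1.8 log₁₀[1.53e-05+0.000133] = 6.893, so f = 0.02105.
ΔP = f(L/D_h)(ρV²/2) = 0.02105·3.95/0.2241·4722 = 1752 Pa.
ΔP = 1.75 kPa.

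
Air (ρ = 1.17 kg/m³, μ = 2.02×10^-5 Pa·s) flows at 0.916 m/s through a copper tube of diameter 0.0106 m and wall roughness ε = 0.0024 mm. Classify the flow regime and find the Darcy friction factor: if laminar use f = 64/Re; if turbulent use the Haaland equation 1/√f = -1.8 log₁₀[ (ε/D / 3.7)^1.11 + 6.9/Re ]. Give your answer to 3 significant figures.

Re = ρVD/μ = 1.17·0.916·0.0106/2.02e-05 = 562.4.
Re < 2300 → laminar, so f = 64/Re = 0.1138 (roughness is irrelevant in laminar flow).

f ≈ 0.114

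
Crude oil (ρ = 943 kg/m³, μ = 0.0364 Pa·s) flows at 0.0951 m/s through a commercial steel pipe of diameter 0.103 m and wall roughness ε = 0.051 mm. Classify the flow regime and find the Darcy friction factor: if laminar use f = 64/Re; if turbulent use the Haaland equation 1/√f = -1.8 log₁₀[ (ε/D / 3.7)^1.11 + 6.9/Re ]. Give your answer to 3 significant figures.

f ≈ 0.252

Re = ρVD/μ = 943·0.0951·0.103/0.0364 = 253.8.
Re < 2300 → laminar, so f = 64/Re = 0.2522 (roughness is irrelevant in laminar flow).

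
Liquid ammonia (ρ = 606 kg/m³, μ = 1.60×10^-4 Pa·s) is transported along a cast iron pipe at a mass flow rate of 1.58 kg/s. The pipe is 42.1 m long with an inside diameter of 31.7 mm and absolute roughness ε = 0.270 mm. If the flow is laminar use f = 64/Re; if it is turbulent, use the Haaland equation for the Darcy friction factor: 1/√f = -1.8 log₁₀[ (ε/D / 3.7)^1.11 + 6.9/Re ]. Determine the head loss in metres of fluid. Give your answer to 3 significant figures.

A = πD²/4 = π(0.0317)²/4 = 0.0007892 m²; mean velocity V = ṁ/(ρA) = 1.58/(606 · 0.0007892) = 3.304 m/s.
Reynolds number Re = ρVD/μ = 606 · 3.304 · 0.0317 / 0.00016 = 3.966e+05.
Re > 4000 → turbulent. Relative roughness ε/D = 0.00027/0.0317 = 0.00852. Haaland: 1/√f = -1.8 log₁₀[(0.00852/3.7)^1.11 + 6.9/3.966e+05] = -1.8 log₁₀[0.00118 + 1.74e-05] = 5.259, so f = 0.03616.
Darcy-Weisbach: ΔP = f(L/D)(ρV²/2) = 0.03616·(42.1/0.0317)·(606·3.304²/2) = 0.03616·1328·3307 = 1.588e+05 Pa.
Head loss h_f = ΔP/(ρg) = 1.588e+05/(606·9.81) = 26.7 m.

h_f ≈ 26.7 m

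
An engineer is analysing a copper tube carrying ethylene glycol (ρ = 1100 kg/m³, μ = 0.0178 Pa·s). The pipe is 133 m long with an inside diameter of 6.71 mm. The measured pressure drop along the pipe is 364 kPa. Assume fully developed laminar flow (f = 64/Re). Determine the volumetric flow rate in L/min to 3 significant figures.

Q ≈ 0.459 L/min

For laminar flow, f = 64/Re with Re = ρVD/μ, so Darcy-Weisbach reduces to ΔP = 32μLV/D². Solving for V: V = ΔP·D²/(32μL) = 3.64e+05·(0.00671)²/(32·0.0178·133) = 0.2163 m/s.
Check: Re = ρVD/μ = 1100·0.2163·0.00671/0.0178 = 89.71 < 2300, so the laminar assumption holds.
Q = V·A = 0.2163·(π/4·0.00671²) = 7.65e-06 m³/s = 0.459 L/min.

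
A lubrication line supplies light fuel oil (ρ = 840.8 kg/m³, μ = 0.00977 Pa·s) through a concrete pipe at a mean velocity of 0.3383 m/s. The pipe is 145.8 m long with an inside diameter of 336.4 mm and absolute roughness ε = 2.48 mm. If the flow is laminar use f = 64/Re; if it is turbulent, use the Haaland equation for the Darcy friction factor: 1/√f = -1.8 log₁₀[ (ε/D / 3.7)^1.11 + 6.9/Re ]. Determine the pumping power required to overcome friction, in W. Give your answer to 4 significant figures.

P ≈ 25.28 W

Reynolds number Re = ρVD/μ = 840.8 · 0.3383 · 0.3364 / 0.00977 = 9794.
Re > 4000 → turbulent. Relative roughness ε/D = 0.00248/0.3364 = 0.00737. Haaland: 1/√f = -1.8 log₁₀[(0.00737/3.7)^1.11 + 6.9/9794] = -1.8 log₁₀[0.00101 + 0.000705] = 4.981, so f = 0.04031.
Darcy-Weisbach: ΔP = f(L/D)(ρV²/2) = 0.04031·(145.8/0.3364)·(840.8·0.3383²/2) = 0.04031·433.4·48.11 = 840.6 Pa.
Q = V·A = 0.3383·0.08888 = 0.03007 m³/s.
Pumping power P = QΔP = 0.03007·840.6 = 25.275 W = 25.28 W.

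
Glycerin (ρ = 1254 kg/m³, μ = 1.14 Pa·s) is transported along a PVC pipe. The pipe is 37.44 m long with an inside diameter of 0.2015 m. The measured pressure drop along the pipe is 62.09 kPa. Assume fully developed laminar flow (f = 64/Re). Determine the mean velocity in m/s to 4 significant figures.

For laminar flow, f = 64/Re with Re = ρVD/μ, so Darcy-Weisbach reduces to ΔP = 32μLV/D². Solving for V: V = ΔP·D²/(32μL) = 6.209e+04·(0.2015)²/(32·1.14·37.44) = 1.846 m/s.
Check: Re = ρVD/μ = 1254·1.846·0.2015/1.14 = 409.1 < 2300, so the laminar assumption holds.

V ≈ 1.846 m/s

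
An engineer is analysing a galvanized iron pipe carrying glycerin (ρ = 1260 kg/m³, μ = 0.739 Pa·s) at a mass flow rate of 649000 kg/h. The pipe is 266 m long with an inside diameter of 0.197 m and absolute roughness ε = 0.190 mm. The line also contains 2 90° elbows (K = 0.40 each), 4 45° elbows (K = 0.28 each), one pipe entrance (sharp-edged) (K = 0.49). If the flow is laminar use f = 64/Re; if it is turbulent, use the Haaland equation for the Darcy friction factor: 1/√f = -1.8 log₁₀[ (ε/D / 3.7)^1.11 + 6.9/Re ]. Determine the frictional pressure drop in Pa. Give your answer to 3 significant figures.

ΔP ≈ 794000 Pa

ṁ = 649000 kg/h = 649000/3600 = 180.3 kg/s.
A = πD²/4 = π(0.197)²/4 = 0.03048 m²; mean velocity V = ṁ/(ρA) = 180.3/(1260 · 0.03048) = 4.694 m/s.
Reynolds number Re = ρVD/μ = 1260 · 4.694 · 0.197 / 0.739 = 1577.
Re < 2300 → laminar flow, so f = 64/Re = 64/1577 = 0.04059 (the turbulent correlation is not needed).
Total minor-loss coefficient ΣK = 2·0.4 + 4·0.28 + 1·0.49 = 2.41.
ΔP = [f·L/D + ΣK]·(ρV²/2) = [0.04059·266/0.197 + 2.41]·(1260·4.694²/2) = [54.81 + 2.41]·1.388e+04 = 7.943e+05 Pa.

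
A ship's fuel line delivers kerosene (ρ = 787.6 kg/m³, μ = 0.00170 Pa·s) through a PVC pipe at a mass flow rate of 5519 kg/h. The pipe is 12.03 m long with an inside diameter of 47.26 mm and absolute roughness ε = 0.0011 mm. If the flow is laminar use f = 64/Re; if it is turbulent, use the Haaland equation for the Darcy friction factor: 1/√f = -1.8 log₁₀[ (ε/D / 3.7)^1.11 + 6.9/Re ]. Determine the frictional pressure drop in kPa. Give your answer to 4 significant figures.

ΔP ≈ 3.033 kPa

ṁ = 5519 kg/h = 5519/3600 = 1.533 kg/s.
A = πD²/4 = π(0.04726)²/4 = 0.001754 m²; mean velocity V = ṁ/(ρA) = 1.533/(787.6 · 0.001754) = 1.11 m/s.
Reynolds number Re = ρVD/μ = 787.6 · 1.11 · 0.04726 / 0.0017 = 2.43e+04.
Re > 4000 → turbulent. Relative roughness ε/D = 1.1e-06/0.04726 = 2.33e-05. Haaland: 1/√f = -1.8 log₁₀[(2.33e-05/3.7)^1.11 + 6.9/2.43e+04] = -1.8 log₁₀[1.68e-06 + 0.000284] = 6.379, so f = 0.02457.
Darcy-Weisbach: ΔP = f(L/D)(ρV²/2) = 0.02457·(12.03/0.04726)·(787.6·1.11²/2) = 0.02457·254.5·484.9 = 3033 Pa.
ΔP = 3033 Pa = 3.033 kPa.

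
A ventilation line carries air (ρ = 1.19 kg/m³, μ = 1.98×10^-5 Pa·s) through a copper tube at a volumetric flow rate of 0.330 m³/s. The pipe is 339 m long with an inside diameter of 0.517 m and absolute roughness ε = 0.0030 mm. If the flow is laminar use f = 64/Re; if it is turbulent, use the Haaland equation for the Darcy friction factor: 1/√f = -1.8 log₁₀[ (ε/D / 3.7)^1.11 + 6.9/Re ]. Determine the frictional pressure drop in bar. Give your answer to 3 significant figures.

ΔP ≈ 2.01×10^-4 bar

Cross-sectional area A = πD²/4 = π(0.517)²/4 = 0.2099 m²; mean velocity V = Q/A = 0.33/0.2099 = 1.572 m/s.
Reynolds number Re = ρVD/μ = 1.19 · 1.572 · 0.517 / 1.98e-05 = 4.884e+04.
Re > 4000 → turbulent. Relative roughness ε/D = 3e-06/0.517 = 5.8e-06. Haaland: 1/√f = -1.8 log₁₀[(5.8e-06/3.7)^1.11 + 6.9/4.884e+04] = -1.8 log₁₀[3.61e-07 + 0.000141] = 6.928, so f = 0.02083.
Darcy-Weisbach: ΔP = f(L/D)(ρV²/2) = 0.02083·(339/0.517)·(1.19·1.572²/2) = 0.02083·655.7·1.47 = 20.09 Pa.
ΔP = 20.09 Pa = 2.01×10^-4 bar.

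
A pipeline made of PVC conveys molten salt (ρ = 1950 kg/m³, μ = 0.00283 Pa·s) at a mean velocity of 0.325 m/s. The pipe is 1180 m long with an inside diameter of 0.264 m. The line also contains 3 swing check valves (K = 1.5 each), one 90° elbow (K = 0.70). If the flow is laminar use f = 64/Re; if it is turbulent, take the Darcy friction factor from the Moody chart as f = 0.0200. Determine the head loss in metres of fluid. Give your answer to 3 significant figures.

h_f ≈ 0.509 m

Reynolds number Re = ρVD/μ = 1950 · 0.325 · 0.264 / 0.00283 = 5.912e+04.
Re > 4000 → turbulent; use the Moody-chart value f = 0.0200.
Total minor-loss coefficient ΣK = 3·1.5 + 1·0.7 = 5.2.
ΔP = [f·L/D + ΣK]·(ρV²/2) = [0.02·1180/0.264 + 5.2]·(1950·0.325²/2) = [89.39 + 5.2]·103 = 9742 Pa.
Head loss h_f = ΔP/(ρg) = 9742/(1950·9.81) = 0.509 m.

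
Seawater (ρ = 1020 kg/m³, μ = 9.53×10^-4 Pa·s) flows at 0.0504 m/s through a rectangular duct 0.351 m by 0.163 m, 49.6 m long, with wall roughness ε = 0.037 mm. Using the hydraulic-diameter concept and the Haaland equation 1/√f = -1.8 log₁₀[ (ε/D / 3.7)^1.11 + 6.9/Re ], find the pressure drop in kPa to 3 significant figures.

Hydraulic diameter D_h = 4A/P = 4·(0.351·0.163)/(2·(0.351+0.163)) = 0.2289/1.028 = 0.2226 m.
Re = ρVD_h/μ = 1020·0.0504·0.2226/0.000953 = 1.201e+04.
ε/D_h = 3.7e-05/0.2226 = 0.000166; Haaland gives 1/√f = -1.8 log₁₀[1.49e-05+0.000575] = 5.813, so f = 0.02959.
ΔP = f(L/D_h)(ρV²/2) = 0.02959·49.6/0.2226·1.295 = 8.542 Pa.
ΔP = 0.00854 kPa.

ΔP ≈ 0.00854 kPa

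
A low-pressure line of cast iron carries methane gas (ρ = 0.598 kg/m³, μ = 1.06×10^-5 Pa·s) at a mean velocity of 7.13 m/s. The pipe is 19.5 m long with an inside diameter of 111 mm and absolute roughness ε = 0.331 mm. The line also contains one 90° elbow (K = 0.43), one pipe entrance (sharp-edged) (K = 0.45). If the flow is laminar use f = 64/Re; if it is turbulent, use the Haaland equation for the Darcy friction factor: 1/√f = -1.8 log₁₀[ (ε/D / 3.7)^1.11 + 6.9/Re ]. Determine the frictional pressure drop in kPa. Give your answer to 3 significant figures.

ΔP ≈ 0.0899 kPa

Reynolds number Re = ρVD/μ = 0.598 · 7.13 · 0.111 / 1.06e-05 = 4.465e+04.
Re > 4000 → turbulent. Relative roughness ε/D = 0.000331/0.111 = 0.00298. Haaland: 1/√f = -1.8 log₁₀[(0.00298/3.7)^1.11 + 6.9/4.465e+04] = -1.8 log₁₀[0.000368 + 0.000155] = 5.907, so f = 0.02866.
Total minor-loss coefficient ΣK = 1·0.43 + 1·0.45 = 0.88.
ΔP = [f·L/D + ΣK]·(ρV²/2) = [0.02866·19.5/0.111 + 0.88]·(0.598·7.13²/2) = [5.034 + 0.88]·15.2 = 89.9 Pa.
ΔP = 89.9 Pa = 0.0899 kPa.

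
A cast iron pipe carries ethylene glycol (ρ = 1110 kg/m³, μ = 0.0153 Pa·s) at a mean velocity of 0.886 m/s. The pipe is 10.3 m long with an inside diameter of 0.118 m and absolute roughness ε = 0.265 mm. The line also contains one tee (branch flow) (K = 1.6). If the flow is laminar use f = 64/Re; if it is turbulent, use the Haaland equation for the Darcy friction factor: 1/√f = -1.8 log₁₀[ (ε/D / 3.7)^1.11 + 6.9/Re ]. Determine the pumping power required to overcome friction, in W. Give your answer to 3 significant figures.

P ≈ 20.0 W

Reynolds number Re = ρVD/μ = 1110 · 0.886 · 0.118 / 0.0153 = 7585.
Re > 4000 → turbulent. Relative roughness ε/D = 0.000265/0.118 = 0.00225. Haaland: 1/√f = -1.8 log₁₀[(0.00225/3.7)^1.11 + 6.9/7585] = -1.8 log₁₀[0.000269 + 0.00091] = 5.272, so f = 0.03598.
Total minor-loss coefficient ΣK = 1·1.6 = 1.6.
ΔP = [f·L/D + ΣK]·(ρV²/2) = [0.03598·10.3/0.118 + 1.6]·(1110·0.886²/2) = [3.141 + 1.6]·435.7 = 2066 Pa.
Q = V·A = 0.886·0.01094 = 0.009689 m³/s.
Pumping power P = QΔP = 0.009689·2066 = 20.01 W = 20.0 W.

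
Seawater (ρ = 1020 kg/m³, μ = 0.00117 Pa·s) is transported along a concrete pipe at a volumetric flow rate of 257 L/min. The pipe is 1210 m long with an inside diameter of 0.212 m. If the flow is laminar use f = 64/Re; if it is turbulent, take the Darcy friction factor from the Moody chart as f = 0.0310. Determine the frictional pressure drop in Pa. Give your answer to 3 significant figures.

Q = 257 L/min = 257/60000 = 0.004283 m³/s.
Cross-sectional area A = πD²/4 = π(0.212)²/4 = 0.0353 m²; mean velocity V = Q/A = 0.004283/0.0353 = 0.1213 m/s.
Reynolds number Re = ρVD/μ = 1020 · 0.1213 · 0.212 / 0.00117 = 2.243e+04.
Re > 4000 → turbulent; use the Moody-chart value f = 0.0310.
Darcy-Weisbach: ΔP = f(L/D)(ρV²/2) = 0.031·(1210/0.212)·(1020·0.1213²/2) = 0.031·5708·7.509 = 1329 Pa.

ΔP ≈ 1330 Pa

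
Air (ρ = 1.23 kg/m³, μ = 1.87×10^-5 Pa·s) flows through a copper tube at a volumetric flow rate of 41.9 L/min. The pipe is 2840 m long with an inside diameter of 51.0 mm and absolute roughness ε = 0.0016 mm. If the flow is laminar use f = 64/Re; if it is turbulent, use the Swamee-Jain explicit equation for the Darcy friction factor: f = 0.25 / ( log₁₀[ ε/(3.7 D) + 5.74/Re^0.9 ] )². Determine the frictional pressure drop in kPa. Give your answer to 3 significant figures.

Q = 41.9 L/min = 41.9/60000 = 0.0006983 m³/s.
Cross-sectional area A = πD²/4 = π(0.051)²/4 = 0.002043 m²; mean velocity V = Q/A = 0.0006983/0.002043 = 0.3418 m/s.
Reynolds number Re = ρVD/μ = 1.23 · 0.3418 · 0.051 / 1.87e-05 = 1147.
Re < 2300 → laminar flow, so f = 64/Re = 64/1147 = 0.05581 (the turbulent correlation is not needed).
Darcy-Weisbach: ΔP = f(L/D)(ρV²/2) = 0.05581·(2840/0.051)·(1.23·0.3418²/2) = 0.05581·5.569e+04·0.07187 = 223.4 Pa.
ΔP = 223.4 Pa = 0.223 kPa.

ΔP ≈ 0.223 kPa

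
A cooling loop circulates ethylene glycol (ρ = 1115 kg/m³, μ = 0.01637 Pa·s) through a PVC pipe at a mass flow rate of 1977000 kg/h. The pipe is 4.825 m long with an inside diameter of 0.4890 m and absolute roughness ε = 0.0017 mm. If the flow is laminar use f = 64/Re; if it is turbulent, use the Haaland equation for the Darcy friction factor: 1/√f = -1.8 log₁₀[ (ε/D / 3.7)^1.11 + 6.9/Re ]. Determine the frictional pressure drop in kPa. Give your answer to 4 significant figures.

ΔP ≈ 0.6942 kPa

ṁ = 1977000 kg/h = 1977000/3600 = 549.2 kg/s.
A = πD²/4 = π(0.489)²/4 = 0.1878 m²; mean velocity V = ṁ/(ρA) = 549.2/(1115 · 0.1878) = 2.623 m/s.
Reynolds number Re = ρVD/μ = 1115 · 2.623 · 0.489 / 0.0164 = 8.735e+04.
Re > 4000 → turbulent. Relative roughness ε/D = 1.7e-06/0.489 = 3.48e-06. Haaland: 1/√f = -1.8 log₁₀[(3.48e-06/3.7)^1.11 + 6.9/8.735e+04] = -1.8 log₁₀[2.04e-07 + 7.9e-05] = 7.382, so f = 0.01835.
Darcy-Weisbach: ΔP = f(L/D)(ρV²/2) = 0.01835·(4.825/0.489)·(1115·2.623²/2) = 0.01835·9.867·3834 = 694.2 Pa.
ΔP = 694.2 Pa = 0.6942 kPa.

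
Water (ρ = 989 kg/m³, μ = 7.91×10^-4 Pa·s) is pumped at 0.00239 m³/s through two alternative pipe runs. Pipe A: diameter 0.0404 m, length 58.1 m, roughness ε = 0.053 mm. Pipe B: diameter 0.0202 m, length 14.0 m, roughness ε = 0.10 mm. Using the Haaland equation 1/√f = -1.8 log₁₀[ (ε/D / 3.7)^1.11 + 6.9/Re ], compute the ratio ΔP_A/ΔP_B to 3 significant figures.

ΔP_A/ΔP_B ≈ 0.0973

Pipe A: V = Q/A = 0.00239/0.001282 = 1.864 m/s; Re = 9.418e+04; ε/D = 0.00131; Haaland → f = 0.0231; ΔP_A = f(L/D)(ρV²/2) = 5.711e+04 Pa.
Pipe B: V = Q/A = 0.00239/0.0003205 = 7.458 m/s; Re = 1.884e+05; ε/D = 0.00495; Haaland → f = 0.0308; ΔP_B = f(L/D)(ρV²/2) = 5.87e+05 Pa.
ΔP_A/ΔP_B = 5.711e+04/5.87e+05 = 0.0973.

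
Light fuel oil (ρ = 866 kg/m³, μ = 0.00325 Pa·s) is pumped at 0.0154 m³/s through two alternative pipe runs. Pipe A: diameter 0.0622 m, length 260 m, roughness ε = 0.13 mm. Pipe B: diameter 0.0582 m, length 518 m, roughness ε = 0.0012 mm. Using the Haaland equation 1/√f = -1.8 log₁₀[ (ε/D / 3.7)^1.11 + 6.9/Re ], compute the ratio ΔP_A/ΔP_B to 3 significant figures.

ΔP_A/ΔP_B ≈ 0.501

Pipe A: V = Q/A = 0.0154/0.003039 = 5.068 m/s; Re = 8.4e+04; ε/D = 0.00209; Haaland → f = 0.02547; ΔP_A = f(L/D)(ρV²/2) = 1.184e+06 Pa.
Pipe B: V = Q/A = 0.0154/0.00266 = 5.789 m/s; Re = 8.977e+04; ε/D = 2.06e-05; Haaland → f = 0.01831; ΔP_B = f(L/D)(ρV²/2) = 2.364e+06 Pa.
ΔP_A/ΔP_B = 1.184e+06/2.364e+06 = 0.501.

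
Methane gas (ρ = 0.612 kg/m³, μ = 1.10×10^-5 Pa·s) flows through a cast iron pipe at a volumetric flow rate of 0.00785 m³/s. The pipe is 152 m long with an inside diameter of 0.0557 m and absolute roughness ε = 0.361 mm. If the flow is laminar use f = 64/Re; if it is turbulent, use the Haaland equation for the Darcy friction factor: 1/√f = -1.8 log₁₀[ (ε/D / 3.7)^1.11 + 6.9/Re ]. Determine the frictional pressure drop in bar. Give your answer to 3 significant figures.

ΔP ≈ 0.00340 bar

Cross-sectional area A = πD²/4 = π(0.0557)²/4 = 0.002437 m²; mean velocity V = Q/A = 0.00785/0.002437 = 3.222 m/s.
Reynolds number Re = ρVD/μ = 0.612 · 3.222 · 0.0557 / 1.1e-05 = 9984.
Re > 4000 → turbulent. Relative roughness ε/D = 0.000361/0.0557 = 0.00648. Haaland: 1/√f = -1.8 log₁₀[(0.00648/3.7)^1.11 + 6.9/9984] = -1.8 log₁₀[0.000871 + 0.000691] = 5.051, so f = 0.03919.
Darcy-Weisbach: ΔP = f(L/D)(ρV²/2) = 0.03919·(152/0.0557)·(0.612·3.222²/2) = 0.03919·2729·3.176 = 339.7 Pa.
ΔP = 339.7 Pa = 0.00340 bar.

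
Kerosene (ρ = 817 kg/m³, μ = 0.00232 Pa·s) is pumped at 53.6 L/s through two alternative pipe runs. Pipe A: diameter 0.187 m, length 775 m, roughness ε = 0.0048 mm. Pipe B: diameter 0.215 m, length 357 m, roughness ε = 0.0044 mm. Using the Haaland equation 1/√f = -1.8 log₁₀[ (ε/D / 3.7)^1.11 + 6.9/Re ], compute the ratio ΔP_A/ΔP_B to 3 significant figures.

ΔP_A/ΔP_B ≈ 4.25

Pipe A: V = Q/A = 0.0536/0.02746 = 1.952 m/s; Re = 1.285e+05; ε/D = 2.57e-05; Haaland → f = 0.01705; ΔP_A = f(L/D)(ρV²/2) = 1.099e+05 Pa.
Pipe B: V = Q/A = 0.0536/0.03631 = 1.476 m/s; Re = 1.118e+05; ε/D = 2.05e-05; Haaland → f = 0.0175; ΔP_B = f(L/D)(ρV²/2) = 2.588e+04 Pa.
ΔP_A/ΔP_B = 1.099e+05/2.588e+04 = 4.25.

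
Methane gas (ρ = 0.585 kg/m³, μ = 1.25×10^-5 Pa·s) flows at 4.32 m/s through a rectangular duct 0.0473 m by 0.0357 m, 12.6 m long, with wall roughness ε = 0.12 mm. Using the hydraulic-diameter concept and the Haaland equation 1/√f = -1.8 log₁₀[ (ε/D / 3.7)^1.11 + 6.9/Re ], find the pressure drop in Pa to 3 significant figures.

Hydraulic diameter D_h = 4A/P = 4·(0.0473·0.0357)/(2·(0.0473+0.0357)) = 0.006754/0.166 = 0.04069 m.
Re = ρVD_h/μ = 0.585·4.32·0.04069/1.25e-05 = 8226.
ε/D_h = 0.00012/0.04069 = 0.00295; Haaland gives 1/√f = -1.8 log₁₀[0.000364+0.000839] = 5.256, so f = 0.0362.
ΔP = f(L/D_h)(ρV²/2) = 0.0362·12.6/0.04069·5.459 = 61.19 Pa.

ΔP ≈ 61.2 Pa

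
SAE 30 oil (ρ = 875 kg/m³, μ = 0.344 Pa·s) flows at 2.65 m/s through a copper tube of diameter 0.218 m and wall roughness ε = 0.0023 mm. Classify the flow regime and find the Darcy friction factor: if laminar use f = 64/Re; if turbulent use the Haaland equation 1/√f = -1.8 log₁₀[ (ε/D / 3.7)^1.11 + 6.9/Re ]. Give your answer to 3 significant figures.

Re = ρVD/μ = 875·2.65·0.218/0.344 = 1469.
Re < 2300 → laminar, so f = 64/Re = 0.04355 (roughness is irrelevant in laminar flow).

f ≈ 0.0436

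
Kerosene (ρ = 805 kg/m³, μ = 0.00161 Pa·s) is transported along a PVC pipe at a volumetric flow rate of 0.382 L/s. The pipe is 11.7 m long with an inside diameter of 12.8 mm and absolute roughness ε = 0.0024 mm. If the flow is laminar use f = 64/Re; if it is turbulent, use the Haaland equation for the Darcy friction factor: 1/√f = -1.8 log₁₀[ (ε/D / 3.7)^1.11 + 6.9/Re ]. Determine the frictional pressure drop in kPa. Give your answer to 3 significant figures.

ΔP ≈ 85.6 kPa

Q = 0.382 L/s = 0.382/1000 = 0.000382 m³/s.
Cross-sectional area A = πD²/4 = π(0.0128)²/4 = 0.0001287 m²; mean velocity V = Q/A = 0.000382/0.0001287 = 2.969 m/s.
Reynolds number Re = ρVD/μ = 805 · 2.969 · 0.0128 / 0.00161 = 1.9e+04.
Re > 4000 → turbulent. Relative roughness ε/D = 2.4e-06/0.0128 = 0.000187. Haaland: 1/√f = -1.8 log₁₀[(0.000187/3.7)^1.11 + 6.9/1.9e+04] = -1.8 log₁₀[1.71e-05 + 0.000363] = 6.156, so f = 0.02639.
Darcy-Weisbach: ΔP = f(L/D)(ρV²/2) = 0.02639·(11.7/0.0128)·(805·2.969²/2) = 0.02639·914.1·3547 = 8.556e+04 Pa.
ΔP = 8.556e+04 Pa = 85.6 kPa.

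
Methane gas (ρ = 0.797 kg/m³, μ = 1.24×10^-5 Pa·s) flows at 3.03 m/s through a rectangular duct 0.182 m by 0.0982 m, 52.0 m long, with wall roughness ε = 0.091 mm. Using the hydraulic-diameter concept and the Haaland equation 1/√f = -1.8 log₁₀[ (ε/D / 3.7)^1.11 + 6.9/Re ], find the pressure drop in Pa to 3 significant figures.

ΔP ≈ 38.6 Pa

Hydraulic diameter D_h = 4A/P = 4·(0.182·0.0982)/(2·(0.182+0.0982)) = 0.07149/0.5604 = 0.1276 m.
Re = ρVD_h/μ = 0.797·3.03·0.1276/1.24e-05 = 2.484e+04.
ε/D_h = 9.1e-05/0.1276 = 0.000713; Haaland gives 1/√f = -1.8 log₁₀[7.52e-05+0.000278] = 6.214, so f = 0.0259.
ΔP = f(L/D_h)(ρV²/2) = 0.0259·52/0.1276·3.659 = 38.62 Pa.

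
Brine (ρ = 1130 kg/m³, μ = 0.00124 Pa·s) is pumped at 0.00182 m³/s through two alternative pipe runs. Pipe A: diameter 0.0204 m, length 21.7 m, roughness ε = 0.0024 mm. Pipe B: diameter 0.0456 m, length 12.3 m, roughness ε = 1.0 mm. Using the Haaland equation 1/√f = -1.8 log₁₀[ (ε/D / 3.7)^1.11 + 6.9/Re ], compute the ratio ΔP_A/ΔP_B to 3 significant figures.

ΔP_A/ΔP_B ≈ 35.0

Pipe A: V = Q/A = 0.00182/0.0003269 = 5.568 m/s; Re = 1.035e+05; ε/D = 0.000118; Haaland → f = 0.01823; ΔP_A = f(L/D)(ρV²/2) = 3.397e+05 Pa.
Pipe B: V = Q/A = 0.00182/0.001633 = 1.114 m/s; Re = 4.631e+04; ε/D = 0.0219; Haaland → f = 0.05128; ΔP_B = f(L/D)(ρV²/2) = 9706 Pa.
ΔP_A/ΔP_B = 3.397e+05/9706 = 35.0.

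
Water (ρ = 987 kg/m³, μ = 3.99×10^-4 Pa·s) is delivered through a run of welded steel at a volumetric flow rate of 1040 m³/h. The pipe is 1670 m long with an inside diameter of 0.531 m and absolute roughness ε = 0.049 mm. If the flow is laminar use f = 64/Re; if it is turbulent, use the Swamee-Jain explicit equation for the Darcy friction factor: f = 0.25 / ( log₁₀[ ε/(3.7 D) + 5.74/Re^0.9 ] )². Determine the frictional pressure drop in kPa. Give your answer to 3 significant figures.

ΔP ≈ 34.0 kPa

Q = 1040 m³/h = 1040/3600 = 0.2889 m³/s.
Cross-sectional area A = πD²/4 = π(0.531)²/4 = 0.2215 m²; mean velocity V = Q/A = 0.2889/0.2215 = 1.305 m/s.
Reynolds number Re = ρVD/μ = 987 · 1.305 · 0.531 / 0.000399 = 1.714e+06.
Re > 4000 → turbulent. Relative roughness ε/D = 4.9e-05/0.531 = 9.23e-05. Swamee-Jain: f = 0.25/(log₁₀[9.23e-05/3.7 + 5.74/1.714e+06^0.9])² = 0.25/(log₁₀[2.49e-05 + 1.41e-05])² = 0.25/(-4.409)² = 0.01286.
Darcy-Weisbach: ΔP = f(L/D)(ρV²/2) = 0.01286·(1670/0.531)·(987·1.305²/2) = 0.01286·3145·839.8 = 3.397e+04 Pa.
ΔP = 3.397e+04 Pa = 34.0 kPa.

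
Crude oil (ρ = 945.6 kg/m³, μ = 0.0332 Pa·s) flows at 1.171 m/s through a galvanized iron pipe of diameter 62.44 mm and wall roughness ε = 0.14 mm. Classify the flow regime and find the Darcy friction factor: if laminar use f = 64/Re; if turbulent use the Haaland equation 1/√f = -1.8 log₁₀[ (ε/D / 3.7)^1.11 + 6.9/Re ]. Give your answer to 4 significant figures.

Re = ρVD/μ = 945.6·1.171·0.06244/0.0332 = 2083.
Re < 2300 → laminar, so f = 64/Re = 0.03073 (roughness is irrelevant in laminar flow).

f ≈ 0.03073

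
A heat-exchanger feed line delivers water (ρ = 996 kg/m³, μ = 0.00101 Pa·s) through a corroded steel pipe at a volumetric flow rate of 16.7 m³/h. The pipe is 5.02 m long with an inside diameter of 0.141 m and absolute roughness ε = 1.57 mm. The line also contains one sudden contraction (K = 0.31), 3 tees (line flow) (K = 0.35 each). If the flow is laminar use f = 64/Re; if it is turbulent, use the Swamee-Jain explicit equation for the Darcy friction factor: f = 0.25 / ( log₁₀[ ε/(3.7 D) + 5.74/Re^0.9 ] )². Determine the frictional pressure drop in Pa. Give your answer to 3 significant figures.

Q = 16.7 m³/h = 16.7/3600 = 0.004639 m³/s.
Cross-sectional area A = πD²/4 = π(0.141)²/4 = 0.01561 m²; mean velocity V = Q/A = 0.004639/0.01561 = 0.2971 m/s.
Reynolds number Re = ρVD/μ = 996 · 0.2971 · 0.141 / 0.00101 = 4.131e+04.
Re > 4000 → turbulent. Relative roughness ε/D = 0.00157/0.141 = 0.0111. Swamee-Jain: f = 0.25/(log₁₀[0.0111/3.7 + 5.74/4.131e+04^0.9])² = 0.25/(log₁₀[0.00301 + 0.000402])² = 0.25/(-2.467)² = 0.04108.
Total minor-loss coefficient ΣK = 1·0.31 + 3·0.35 = 1.36.
ΔP = [f·L/D + ΣK]·(ρV²/2) = [0.04108·5.02/0.141 + 1.36]·(996·0.2971²/2) = [1.462 + 1.36]·43.95 = 124.1 Pa.

ΔP ≈ 124 Pa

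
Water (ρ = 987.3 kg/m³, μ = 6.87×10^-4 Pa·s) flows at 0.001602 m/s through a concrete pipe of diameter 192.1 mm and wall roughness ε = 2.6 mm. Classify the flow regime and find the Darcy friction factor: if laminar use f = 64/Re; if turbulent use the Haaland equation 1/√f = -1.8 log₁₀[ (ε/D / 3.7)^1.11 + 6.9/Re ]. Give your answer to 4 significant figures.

f ≈ 0.1447

Re = ρVD/μ = 987.3·0.001602·0.1921/0.000687 = 442.3.
Re < 2300 → laminar, so f = 64/Re = 0.1447 (roughness is irrelevant in laminar flow).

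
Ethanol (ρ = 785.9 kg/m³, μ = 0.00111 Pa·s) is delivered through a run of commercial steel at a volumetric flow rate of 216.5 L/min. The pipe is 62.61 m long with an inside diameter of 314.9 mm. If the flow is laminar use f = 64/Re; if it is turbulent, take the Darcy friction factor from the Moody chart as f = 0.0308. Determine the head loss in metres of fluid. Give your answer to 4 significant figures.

Q = 216.5 L/min = 216.5/60000 = 0.003608 m³/s.
Cross-sectional area A = πD²/4 = π(0.3149)²/4 = 0.07788 m²; mean velocity V = Q/A = 0.003608/0.07788 = 0.04633 m/s.
Reynolds number Re = ρVD/μ = 785.9 · 0.04633 · 0.3149 / 0.00111 = 1.033e+04.
Re > 4000 → turbulent; use the Moody-chart value f = 0.0308.
Darcy-Weisbach: ΔP = f(L/D)(ρV²/2) = 0.0308·(62.61/0.3149)·(785.9·0.04633²/2) = 0.0308·198.8·0.8435 = 5.165 Pa.
Head loss h_f = ΔP/(ρg) = 5.165/(785.9·9.81) = 6.700×10^-4 m.

h_f ≈ 6.700×10^-4 m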